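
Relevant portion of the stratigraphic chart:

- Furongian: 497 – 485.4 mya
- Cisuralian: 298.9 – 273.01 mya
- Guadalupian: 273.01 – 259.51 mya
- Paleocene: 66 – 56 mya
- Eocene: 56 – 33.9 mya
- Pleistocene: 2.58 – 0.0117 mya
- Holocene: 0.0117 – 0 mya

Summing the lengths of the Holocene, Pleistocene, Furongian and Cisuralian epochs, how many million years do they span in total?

Duration is start − end for each: (0.0117 − 0) + (2.58 − 0.0117) + (497 − 485.4) + (298.9 − 273.01).
That is 0.0117 + 2.5683 + 11.6 + 25.89, which totals 40.07 million years.

40.07 million years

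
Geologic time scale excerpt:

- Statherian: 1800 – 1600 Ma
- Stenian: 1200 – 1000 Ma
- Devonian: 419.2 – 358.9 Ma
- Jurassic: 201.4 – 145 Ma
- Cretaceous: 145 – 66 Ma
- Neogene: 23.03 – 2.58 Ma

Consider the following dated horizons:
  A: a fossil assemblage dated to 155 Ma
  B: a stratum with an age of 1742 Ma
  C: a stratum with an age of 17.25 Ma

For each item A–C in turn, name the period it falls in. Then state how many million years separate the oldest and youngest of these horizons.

A — Jurassic; B — Statherian; C — Neogene; span 1724.75 million years

A: 155 Ma lies in 201.4–145 Ma, so Jurassic.
B: 1742 Ma lies in 1800–1600 Ma, so Statherian.
C: 17.25 Ma lies in 23.03–2.58 Ma, so Neogene.
Oldest = 1742 Ma, youngest = 17.25 Ma → span 1724.75 Myr.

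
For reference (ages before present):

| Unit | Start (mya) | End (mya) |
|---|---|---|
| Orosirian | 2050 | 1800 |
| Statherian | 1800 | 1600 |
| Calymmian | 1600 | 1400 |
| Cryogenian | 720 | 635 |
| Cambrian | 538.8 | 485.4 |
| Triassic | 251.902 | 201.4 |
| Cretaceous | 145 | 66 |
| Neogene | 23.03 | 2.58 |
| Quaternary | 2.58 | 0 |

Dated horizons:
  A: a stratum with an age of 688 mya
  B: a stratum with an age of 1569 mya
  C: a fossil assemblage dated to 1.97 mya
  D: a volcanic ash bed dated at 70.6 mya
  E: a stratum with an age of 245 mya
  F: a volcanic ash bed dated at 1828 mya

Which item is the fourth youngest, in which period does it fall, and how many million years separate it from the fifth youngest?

Smaller Ma means younger, so youngest first: C 1.97 < D 70.6 < E 245 < A 688 < B 1569 < F 1828.
Counting 4 along gives A (688 Ma); the excerpt puts that inside the Cryogenian, 720–635 Ma.
Next in line is B (1569 Ma), and 1569 − 688 = 881 Myr.

A, in the Cryogenian; 881 million years to B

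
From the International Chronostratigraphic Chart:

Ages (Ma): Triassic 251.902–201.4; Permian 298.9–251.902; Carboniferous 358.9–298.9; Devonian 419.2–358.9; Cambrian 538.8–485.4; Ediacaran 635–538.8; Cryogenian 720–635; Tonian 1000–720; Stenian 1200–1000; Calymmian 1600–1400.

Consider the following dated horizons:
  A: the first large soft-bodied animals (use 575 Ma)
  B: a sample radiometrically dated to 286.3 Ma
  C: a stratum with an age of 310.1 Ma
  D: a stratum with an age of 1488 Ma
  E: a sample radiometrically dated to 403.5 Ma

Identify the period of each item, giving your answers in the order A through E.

Match each age against the start–end ranges in the excerpt: A = 575 Ma → Ediacaran (635–538.8); B = 286.3 Ma → Permian (298.9–251.902); C = 310.1 Ma → Carboniferous (358.9–298.9); D = 1488 Ma → Calymmian (1600–1400); E = 403.5 Ma → Devonian (419.2–358.9).

A — Ediacaran; B — Permian; C — Carboniferous; D — Calymmian; E — Devonian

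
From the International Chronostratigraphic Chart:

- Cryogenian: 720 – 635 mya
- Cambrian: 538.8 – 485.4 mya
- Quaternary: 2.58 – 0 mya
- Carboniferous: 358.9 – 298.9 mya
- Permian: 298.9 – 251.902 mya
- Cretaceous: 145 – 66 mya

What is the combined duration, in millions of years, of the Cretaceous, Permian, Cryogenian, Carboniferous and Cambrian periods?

Duration is start − end for each: (145 − 66) + (298.9 − 251.902) + (720 − 635) + (358.9 − 298.9) + (538.8 − 485.4).
That is 79 + 46.998 + 85 + 60 + 53.4, which totals 324.398 million years.

324.398 million years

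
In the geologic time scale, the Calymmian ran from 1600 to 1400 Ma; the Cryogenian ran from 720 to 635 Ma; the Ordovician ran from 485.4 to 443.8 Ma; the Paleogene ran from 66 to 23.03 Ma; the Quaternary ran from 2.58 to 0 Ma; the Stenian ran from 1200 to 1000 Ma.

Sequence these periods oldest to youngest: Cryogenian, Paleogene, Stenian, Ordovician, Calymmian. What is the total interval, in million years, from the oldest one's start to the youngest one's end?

Calymmian → Stenian → Cryogenian → Ordovician → Paleogene; total span 1576.97 Myr

From the excerpt: Cryogenian 720–635; Paleogene 66–23.03; Stenian 1200–1000; Ordovician 485.4–443.8; Calymmian 1600–1400 (Ma).
Larger Ma is earlier, so the oldest is Calymmian and the youngest is Paleogene; oldest to youngest: Calymmian, Stenian, Cryogenian, Ordovician, Paleogene.
Oldest start 1600 minus youngest end 23.03 gives 1576.97 Myr overall.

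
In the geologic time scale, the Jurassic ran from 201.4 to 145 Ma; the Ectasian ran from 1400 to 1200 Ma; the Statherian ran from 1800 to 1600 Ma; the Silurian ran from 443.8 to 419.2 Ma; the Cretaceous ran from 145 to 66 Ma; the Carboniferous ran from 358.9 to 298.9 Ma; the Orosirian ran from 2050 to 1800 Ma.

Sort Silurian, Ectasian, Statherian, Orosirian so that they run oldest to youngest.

The oldest of these is Orosirian (starts 2050 Ma) and the youngest is Silurian (ends 419.2 Ma).
In between, by decreasing start age: Statherian (1800), Ectasian (1400).

Orosirian, then Statherian, then Ectasian, then Silurian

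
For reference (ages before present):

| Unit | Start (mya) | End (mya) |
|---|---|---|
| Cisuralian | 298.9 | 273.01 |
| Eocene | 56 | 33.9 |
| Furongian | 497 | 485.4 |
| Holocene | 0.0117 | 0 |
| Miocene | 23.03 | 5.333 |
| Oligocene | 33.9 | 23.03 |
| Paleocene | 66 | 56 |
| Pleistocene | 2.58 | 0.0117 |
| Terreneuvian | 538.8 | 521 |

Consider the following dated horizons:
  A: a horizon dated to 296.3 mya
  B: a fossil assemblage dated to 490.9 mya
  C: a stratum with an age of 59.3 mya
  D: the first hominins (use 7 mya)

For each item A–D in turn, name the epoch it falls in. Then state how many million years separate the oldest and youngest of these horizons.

A: 296.3 Ma lies in 298.9–273.01 Ma, so Cisuralian.
B: 490.9 Ma lies in 497–485.4 Ma, so Furongian.
C: 59.3 Ma lies in 66–56 Ma, so Paleocene.
D: 7 Ma lies in 23.03–5.333 Ma, so Miocene.
Oldest = 490.9 Ma, youngest = 7 Ma → span 483.9 Myr.

A — Cisuralian; B — Furongian; C — Paleocene; D — Miocene; span 483.9 million years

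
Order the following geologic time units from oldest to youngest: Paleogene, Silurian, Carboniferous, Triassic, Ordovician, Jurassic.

Era membership (oldest first within each) — Paleozoic: Ordovician, Silurian, Carboniferous; Mesozoic: Triassic, Jurassic; Cenozoic: Paleogene. Paleozoic precedes Mesozoic, which precedes Cenozoic. Concatenating the groups in that era order gives oldest to youngest directly.

Ordovician → Silurian → Carboniferous → Triassic → Jurassic → Paleogene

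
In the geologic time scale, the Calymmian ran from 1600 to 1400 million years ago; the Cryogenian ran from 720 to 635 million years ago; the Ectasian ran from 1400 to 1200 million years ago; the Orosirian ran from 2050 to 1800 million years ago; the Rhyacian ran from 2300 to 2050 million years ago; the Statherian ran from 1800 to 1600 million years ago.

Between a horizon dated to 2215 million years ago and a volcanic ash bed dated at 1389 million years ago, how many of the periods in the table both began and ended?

The older date is 2215 Ma and the younger is 1389 Ma.
Periods with start < 2215 and end > 1389 Ma: Orosirian (2050–1800), Statherian (1800–1600), Calymmian (1600–1400).
That is 3 complete periods.

3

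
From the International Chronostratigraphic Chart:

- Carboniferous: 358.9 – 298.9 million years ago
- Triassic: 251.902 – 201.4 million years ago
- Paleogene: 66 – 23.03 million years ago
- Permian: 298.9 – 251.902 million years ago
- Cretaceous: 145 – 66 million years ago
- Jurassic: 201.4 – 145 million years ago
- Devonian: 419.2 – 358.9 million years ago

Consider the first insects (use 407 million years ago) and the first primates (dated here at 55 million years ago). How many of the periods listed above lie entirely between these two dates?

407 Ma sits inside the Devonian (419.2–358.9) and 55 Ma inside the Paleogene (66–23.03); neither of those is wholly between the two dates.
The listed periods lying completely between them are Carboniferous, Permian, Triassic, Jurassic, Cretaceous — 5 in all.

5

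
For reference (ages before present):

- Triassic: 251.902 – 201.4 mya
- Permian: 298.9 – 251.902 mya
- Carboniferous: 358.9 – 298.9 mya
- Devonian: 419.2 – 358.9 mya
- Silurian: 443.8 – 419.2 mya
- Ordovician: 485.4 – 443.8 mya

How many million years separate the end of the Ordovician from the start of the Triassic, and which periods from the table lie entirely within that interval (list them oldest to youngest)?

191.898 million years; Silurian, Devonian, Carboniferous, Permian

The Ordovician closes at 443.8 Ma and the Triassic opens at 251.902 Ma, so the interval is 443.8 − 251.902 = 191.898 Myr.
A period fits inside if it starts at or after 443.8 Ma and ends at or before 251.902 Ma; oldest first that gives Silurian, Devonian, Carboniferous, Permian.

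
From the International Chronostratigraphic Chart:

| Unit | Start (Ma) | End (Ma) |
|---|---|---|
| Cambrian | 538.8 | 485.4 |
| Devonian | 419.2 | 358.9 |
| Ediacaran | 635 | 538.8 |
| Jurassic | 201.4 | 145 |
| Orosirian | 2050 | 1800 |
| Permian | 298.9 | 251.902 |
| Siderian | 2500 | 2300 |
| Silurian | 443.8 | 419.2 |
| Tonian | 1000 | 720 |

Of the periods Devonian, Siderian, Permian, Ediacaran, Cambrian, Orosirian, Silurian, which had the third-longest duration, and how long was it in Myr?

Start − end for each: Devonian 419.2 − 358.9 = 60.3; Siderian 2500 − 2300 = 200; Permian 298.9 − 251.902 = 46.998; Ediacaran 635 − 538.8 = 96.2; Cambrian 538.8 − 485.4 = 53.4; Orosirian 2050 − 1800 = 250; Silurian 443.8 − 419.2 = 24.6.
Ranking these from longest: Orosirian > Siderian > Ediacaran > Devonian > Cambrian > Permian > Silurian.
Position 3 in that ranking is Ediacaran, which lasted 96.2 Myr.

Ediacaran, 96.2 million years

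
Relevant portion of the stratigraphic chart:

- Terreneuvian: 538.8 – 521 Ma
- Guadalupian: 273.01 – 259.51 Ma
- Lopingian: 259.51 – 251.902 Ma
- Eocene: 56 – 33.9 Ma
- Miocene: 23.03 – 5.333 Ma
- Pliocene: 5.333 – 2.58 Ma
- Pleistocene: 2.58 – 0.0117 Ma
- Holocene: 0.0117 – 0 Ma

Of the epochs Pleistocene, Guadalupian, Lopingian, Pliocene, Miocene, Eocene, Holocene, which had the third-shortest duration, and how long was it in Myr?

Durations: Pleistocene 2.5683; Guadalupian 13.5; Lopingian 7.608; Pliocene 2.753; Miocene 17.697; Eocene 22.1; Holocene 0.0117 Myr.
Sorted shortest-first: Holocene (0.0117), Pleistocene (2.5683), Pliocene (2.753), Lopingian (7.608), Guadalupian (13.5), Miocene (17.697), Eocene (22.1).
The third shortest is Pliocene at 2.753 Myr.

Pliocene, 2.753 million years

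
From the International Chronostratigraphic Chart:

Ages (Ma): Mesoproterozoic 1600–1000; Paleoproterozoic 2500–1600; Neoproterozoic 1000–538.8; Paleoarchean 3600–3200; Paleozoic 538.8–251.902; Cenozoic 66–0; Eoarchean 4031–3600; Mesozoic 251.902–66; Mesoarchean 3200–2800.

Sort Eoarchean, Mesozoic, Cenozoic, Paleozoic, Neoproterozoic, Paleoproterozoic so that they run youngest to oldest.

Cenozoic, Mesozoic, Paleozoic, Neoproterozoic, Paleoproterozoic, Eoarchean

Sorting by start age (ascending Ma, since larger Ma = older): Cenozoic start 66, Mesozoic start 251.902, Paleozoic start 538.8, Neoproterozoic start 1000, Paleoproterozoic start 2500, Eoarchean start 4031.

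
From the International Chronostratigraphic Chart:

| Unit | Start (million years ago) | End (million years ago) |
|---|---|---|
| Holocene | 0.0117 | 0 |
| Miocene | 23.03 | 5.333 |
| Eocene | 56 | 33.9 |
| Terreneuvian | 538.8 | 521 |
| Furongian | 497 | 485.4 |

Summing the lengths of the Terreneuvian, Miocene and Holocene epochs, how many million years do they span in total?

Each duration: Terreneuvian = 17.8; Miocene = 17.697; Holocene = 0.0117.
Sum: 17.8 + 17.697 + 0.0117 = 35.5087 Myr.

35.5087 million years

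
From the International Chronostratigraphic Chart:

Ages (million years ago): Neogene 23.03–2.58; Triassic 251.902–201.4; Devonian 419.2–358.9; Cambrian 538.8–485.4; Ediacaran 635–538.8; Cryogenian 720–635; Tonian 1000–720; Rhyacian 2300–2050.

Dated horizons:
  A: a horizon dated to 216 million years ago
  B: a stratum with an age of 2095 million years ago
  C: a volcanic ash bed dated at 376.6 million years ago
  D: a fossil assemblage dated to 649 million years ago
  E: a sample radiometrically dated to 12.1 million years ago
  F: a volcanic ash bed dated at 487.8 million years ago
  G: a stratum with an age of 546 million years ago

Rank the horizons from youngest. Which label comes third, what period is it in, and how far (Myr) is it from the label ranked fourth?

C, in the Devonian; 111.2 million years to F

Smaller Ma means younger, so youngest first: E 12.1 < A 216 < C 376.6 < F 487.8 < G 546 < D 649 < B 2095.
Counting 3 along gives C (376.6 Ma); the excerpt puts that inside the Devonian, 419.2–358.9 Ma.
Next in line is F (487.8 Ma), and 487.8 − 376.6 = 111.2 Myr.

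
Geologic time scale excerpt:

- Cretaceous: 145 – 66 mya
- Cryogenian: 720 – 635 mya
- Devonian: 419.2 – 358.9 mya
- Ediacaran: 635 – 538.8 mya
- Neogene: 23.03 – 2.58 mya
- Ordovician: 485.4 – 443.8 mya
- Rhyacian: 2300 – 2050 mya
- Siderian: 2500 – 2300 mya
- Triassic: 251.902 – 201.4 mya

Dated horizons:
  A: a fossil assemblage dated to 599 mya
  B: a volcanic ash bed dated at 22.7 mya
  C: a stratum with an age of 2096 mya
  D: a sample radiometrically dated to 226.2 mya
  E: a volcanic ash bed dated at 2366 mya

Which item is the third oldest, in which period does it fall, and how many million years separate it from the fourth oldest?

A, in the Ediacaran; 372.8 million years to D

Sorted oldest-first by Ma: E (2366), C (2096), A (599), D (226.2), B (22.7).
The third oldest is A at 599 Ma, which lies in 635–538.8 Ma: the Ediacaran.
The fourth oldest is D at 226.2 Ma; separation = |599 − 226.2| = 372.8 Myr.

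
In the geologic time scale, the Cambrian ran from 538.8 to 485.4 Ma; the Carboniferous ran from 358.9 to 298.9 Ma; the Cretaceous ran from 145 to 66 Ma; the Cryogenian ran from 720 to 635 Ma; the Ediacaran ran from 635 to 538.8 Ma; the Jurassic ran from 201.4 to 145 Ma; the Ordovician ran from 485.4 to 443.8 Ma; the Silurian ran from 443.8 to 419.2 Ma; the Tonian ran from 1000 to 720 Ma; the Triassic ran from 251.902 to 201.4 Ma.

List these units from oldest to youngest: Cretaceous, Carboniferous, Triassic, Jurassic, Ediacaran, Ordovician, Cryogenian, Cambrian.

The oldest of these is Cryogenian (starts 720 Ma) and the youngest is Cretaceous (ends 66 Ma).
In between, by decreasing start age: Ediacaran (635), Cambrian (538.8), Ordovician (485.4), Carboniferous (358.9), Triassic (251.902), Jurassic (201.4).

Cryogenian, Ediacaran, Cambrian, Ordovician, Carboniferous, Triassic, Jurassic, Cretaceous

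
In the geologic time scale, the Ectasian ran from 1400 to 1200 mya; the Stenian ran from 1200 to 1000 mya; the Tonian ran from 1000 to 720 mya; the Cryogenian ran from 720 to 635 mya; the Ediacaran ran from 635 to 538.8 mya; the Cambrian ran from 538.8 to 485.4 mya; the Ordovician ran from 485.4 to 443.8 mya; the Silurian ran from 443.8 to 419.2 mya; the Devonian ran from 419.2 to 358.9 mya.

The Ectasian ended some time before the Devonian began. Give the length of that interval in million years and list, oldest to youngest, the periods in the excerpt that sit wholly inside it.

780.8 million years; Stenian, Tonian, Cryogenian, Ediacaran, Cambrian, Ordovician, Silurian

End of Ectasian = 1200 Ma; start of Devonian = 419.2 Ma.
Gap = 1200 − 419.2 = 780.8 Myr.
Periods wholly inside 1200–419.2 Ma: Stenian (1200–1000), Tonian (1000–720), Cryogenian (720–635), Ediacaran (635–538.8), Cambrian (538.8–485.4), Ordovician (485.4–443.8), Silurian (443.8–419.2).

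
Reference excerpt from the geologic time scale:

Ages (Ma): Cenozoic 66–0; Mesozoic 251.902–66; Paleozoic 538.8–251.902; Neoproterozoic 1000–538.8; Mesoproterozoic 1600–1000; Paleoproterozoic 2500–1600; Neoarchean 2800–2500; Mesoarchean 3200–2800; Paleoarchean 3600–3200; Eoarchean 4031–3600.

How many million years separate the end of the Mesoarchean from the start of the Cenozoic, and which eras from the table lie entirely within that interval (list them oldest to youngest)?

2734 million years; Neoarchean, Paleoproterozoic, Mesoproterozoic, Neoproterozoic, Paleozoic, Mesozoic

The Mesoarchean closes at 2800 Ma and the Cenozoic opens at 66 Ma, so the interval is 2800 − 66 = 2734 Myr.
An era fits inside if it starts at or after 2800 Ma and ends at or before 66 Ma; oldest first that gives Neoarchean, Paleoproterozoic, Mesoproterozoic, Neoproterozoic, Paleozoic, Mesozoic.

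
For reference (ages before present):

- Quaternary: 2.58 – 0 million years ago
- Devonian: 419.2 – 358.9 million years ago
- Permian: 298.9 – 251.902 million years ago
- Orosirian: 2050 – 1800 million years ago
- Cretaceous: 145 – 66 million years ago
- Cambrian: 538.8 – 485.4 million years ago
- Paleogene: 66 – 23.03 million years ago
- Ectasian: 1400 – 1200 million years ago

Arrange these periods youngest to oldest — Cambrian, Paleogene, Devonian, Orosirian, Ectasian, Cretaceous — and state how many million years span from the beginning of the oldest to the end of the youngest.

Paleogene, Cretaceous, Devonian, Cambrian, Ectasian, Orosirian; total span 2026.97 Myr

From the excerpt: Cambrian 538.8–485.4; Paleogene 66–23.03; Devonian 419.2–358.9; Orosirian 2050–1800; Ectasian 1400–1200; Cretaceous 145–66 (Ma).
Larger Ma is earlier, so the oldest is Orosirian and the youngest is Paleogene; youngest to oldest: Paleogene, Cretaceous, Devonian, Cambrian, Ectasian, Orosirian.
Oldest start 2050 minus youngest end 23.03 gives 2026.97 Myr overall.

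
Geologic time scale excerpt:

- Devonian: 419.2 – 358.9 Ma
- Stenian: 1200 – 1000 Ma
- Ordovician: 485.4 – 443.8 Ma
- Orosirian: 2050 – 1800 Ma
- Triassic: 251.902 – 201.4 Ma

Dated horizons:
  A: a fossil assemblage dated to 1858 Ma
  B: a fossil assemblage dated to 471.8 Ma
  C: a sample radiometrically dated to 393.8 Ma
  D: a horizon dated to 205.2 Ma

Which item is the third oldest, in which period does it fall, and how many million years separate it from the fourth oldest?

C, in the Devonian; 188.6 million years to D

Larger Ma means older, so oldest first: A 1858 > B 471.8 > C 393.8 > D 205.2.
Counting 3 along gives C (393.8 Ma); the excerpt puts that inside the Devonian, 419.2–358.9 Ma.
Next in line is D (205.2 Ma), and 393.8 − 205.2 = 188.6 Myr.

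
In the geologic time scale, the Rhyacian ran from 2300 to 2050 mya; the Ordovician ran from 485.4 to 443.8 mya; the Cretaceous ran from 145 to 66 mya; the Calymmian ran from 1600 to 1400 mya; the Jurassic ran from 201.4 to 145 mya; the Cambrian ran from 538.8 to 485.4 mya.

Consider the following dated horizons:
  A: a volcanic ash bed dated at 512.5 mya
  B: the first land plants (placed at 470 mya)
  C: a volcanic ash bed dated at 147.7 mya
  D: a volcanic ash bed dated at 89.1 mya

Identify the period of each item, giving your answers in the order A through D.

Match each age against the start–end ranges in the excerpt: A = 512.5 Ma → Cambrian (538.8–485.4); B = 470 Ma → Ordovician (485.4–443.8); C = 147.7 Ma → Jurassic (201.4–145); D = 89.1 Ma → Cretaceous (145–66).

A — Cambrian; B — Ordovician; C — Jurassic; D — Cretaceous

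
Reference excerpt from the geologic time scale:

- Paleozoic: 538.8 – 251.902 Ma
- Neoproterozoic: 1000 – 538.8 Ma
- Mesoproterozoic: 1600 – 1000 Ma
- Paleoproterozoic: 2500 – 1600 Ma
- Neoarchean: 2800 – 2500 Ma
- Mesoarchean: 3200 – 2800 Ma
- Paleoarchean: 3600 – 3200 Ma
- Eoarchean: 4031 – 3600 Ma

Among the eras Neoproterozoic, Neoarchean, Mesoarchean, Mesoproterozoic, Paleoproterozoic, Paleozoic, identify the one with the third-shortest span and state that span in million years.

Mesoarchean, 400 million years

Durations: Neoproterozoic 461.2; Neoarchean 300; Mesoarchean 400; Mesoproterozoic 600; Paleoproterozoic 900; Paleozoic 286.898 Myr.
Sorted shortest-first: Paleozoic (286.898), Neoarchean (300), Mesoarchean (400), Neoproterozoic (461.2), Mesoproterozoic (600), Paleoproterozoic (900).
The third shortest is Mesoarchean at 400 Myr.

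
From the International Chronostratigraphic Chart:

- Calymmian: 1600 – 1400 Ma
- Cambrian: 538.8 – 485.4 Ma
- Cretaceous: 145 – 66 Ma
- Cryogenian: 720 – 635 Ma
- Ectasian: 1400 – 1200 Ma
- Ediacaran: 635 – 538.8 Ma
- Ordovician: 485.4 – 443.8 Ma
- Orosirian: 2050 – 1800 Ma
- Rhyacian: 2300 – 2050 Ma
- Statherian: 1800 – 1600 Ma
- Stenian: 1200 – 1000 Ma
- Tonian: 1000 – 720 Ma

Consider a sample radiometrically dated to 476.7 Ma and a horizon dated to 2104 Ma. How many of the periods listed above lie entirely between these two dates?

The older date is 2104 Ma and the younger is 476.7 Ma.
Periods with start < 2104 and end > 476.7 Ma: Orosirian (2050–1800), Statherian (1800–1600), Calymmian (1600–1400), Ectasian (1400–1200), Stenian (1200–1000), Tonian (1000–720), Cryogenian (720–635), Ediacaran (635–538.8), Cambrian (538.8–485.4).
That is 9 complete periods.

9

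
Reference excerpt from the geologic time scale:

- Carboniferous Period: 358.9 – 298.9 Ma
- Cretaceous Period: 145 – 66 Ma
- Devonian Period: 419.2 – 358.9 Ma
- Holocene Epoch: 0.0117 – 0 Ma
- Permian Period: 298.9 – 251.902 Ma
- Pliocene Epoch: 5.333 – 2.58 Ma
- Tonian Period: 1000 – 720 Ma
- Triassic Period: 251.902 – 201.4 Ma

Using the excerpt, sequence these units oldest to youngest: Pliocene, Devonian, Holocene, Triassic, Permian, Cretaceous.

The oldest of these is Devonian (starts 419.2 Ma) and the youngest is Holocene (ends 0 Ma).
In between, by decreasing start age: Permian (298.9), Triassic (251.902), Cretaceous (145), Pliocene (5.333).

Devonian, then Permian, then Triassic, then Cretaceous, then Pliocene, then Holocene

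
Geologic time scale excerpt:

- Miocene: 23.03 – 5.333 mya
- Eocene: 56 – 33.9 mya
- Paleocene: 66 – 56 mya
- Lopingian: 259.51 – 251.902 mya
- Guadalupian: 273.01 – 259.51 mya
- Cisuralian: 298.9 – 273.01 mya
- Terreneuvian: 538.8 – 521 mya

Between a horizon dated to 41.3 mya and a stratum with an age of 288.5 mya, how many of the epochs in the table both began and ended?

3

The older date is 288.5 Ma and the younger is 41.3 Ma.
Epochs with start < 288.5 and end > 41.3 Ma: Guadalupian (273.01–259.51), Lopingian (259.51–251.902), Paleocene (66–56).
That is 3 complete epochs.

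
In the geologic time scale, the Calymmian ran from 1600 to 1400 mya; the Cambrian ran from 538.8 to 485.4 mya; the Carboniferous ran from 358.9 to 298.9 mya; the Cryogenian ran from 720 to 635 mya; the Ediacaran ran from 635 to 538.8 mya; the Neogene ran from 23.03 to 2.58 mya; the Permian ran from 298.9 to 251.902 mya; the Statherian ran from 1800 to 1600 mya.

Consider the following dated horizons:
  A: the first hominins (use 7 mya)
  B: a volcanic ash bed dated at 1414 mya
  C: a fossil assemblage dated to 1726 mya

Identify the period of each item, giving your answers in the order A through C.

A — Neogene; B — Calymmian; C — Statherian

A: 7 Ma lies in 23.03–2.58 Ma, so Neogene.
B: 1414 Ma lies in 1600–1400 Ma, so Calymmian.
C: 1726 Ma lies in 1800–1600 Ma, so Statherian.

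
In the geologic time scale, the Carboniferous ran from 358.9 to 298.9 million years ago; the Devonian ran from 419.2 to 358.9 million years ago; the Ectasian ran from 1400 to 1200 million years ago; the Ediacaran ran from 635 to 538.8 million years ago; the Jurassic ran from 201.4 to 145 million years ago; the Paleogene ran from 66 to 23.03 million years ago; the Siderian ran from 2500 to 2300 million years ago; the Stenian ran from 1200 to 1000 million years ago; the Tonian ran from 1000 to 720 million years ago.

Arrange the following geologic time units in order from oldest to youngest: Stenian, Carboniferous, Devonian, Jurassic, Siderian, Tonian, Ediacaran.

Sorting by start age (descending Ma, since larger Ma = older): Siderian began 2500, Stenian began 1200, Tonian began 1000, Ediacaran began 635, Devonian began 419.2, Carboniferous began 358.9, Jurassic began 201.4.

Siderian, Stenian, Tonian, Ediacaran, Devonian, Carboniferous, Jurassic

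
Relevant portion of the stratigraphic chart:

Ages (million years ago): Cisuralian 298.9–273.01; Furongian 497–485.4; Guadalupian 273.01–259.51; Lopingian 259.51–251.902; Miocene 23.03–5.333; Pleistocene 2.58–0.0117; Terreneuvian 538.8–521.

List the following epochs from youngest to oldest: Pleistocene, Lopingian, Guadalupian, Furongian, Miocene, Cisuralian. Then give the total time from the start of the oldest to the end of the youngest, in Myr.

Pleistocene, Miocene, Lopingian, Guadalupian, Cisuralian, Furongian; total span 496.9883 Myr

Start ages (Ma): Furongian 497, Cisuralian 298.9, Guadalupian 273.01, Lopingian 259.51, Miocene 23.03, Pleistocene 2.58.
Ordered youngest to oldest: Pleistocene, Miocene, Lopingian, Guadalupian, Cisuralian, Furongian.
Span = 497 − 0.0117 = 496.9883 Myr.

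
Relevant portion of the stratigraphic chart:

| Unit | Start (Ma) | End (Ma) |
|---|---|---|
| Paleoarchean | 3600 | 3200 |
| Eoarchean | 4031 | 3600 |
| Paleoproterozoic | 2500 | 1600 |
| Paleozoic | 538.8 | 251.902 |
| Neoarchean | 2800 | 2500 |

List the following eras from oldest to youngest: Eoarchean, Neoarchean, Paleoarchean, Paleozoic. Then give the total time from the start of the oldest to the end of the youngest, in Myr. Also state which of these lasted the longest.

From the excerpt: Eoarchean 4031–3600; Neoarchean 2800–2500; Paleoarchean 3600–3200; Paleozoic 538.8–251.902 (Ma).
Larger Ma is earlier, so the oldest is Eoarchean and the youngest is Paleozoic; oldest to youngest: Eoarchean, Paleoarchean, Neoarchean, Paleozoic.
Oldest start 4031 minus youngest end 251.902 gives 3779.098 Myr overall.
Individual lengths (start − end): Paleozoic 286.898; Neoarchean 300; Paleoarchean 400; Eoarchean 431. The largest is Eoarchean at 431 Myr.

Eoarchean, Paleoarchean, Neoarchean, Paleozoic; total span 3779.098 Myr; longest is Eoarchean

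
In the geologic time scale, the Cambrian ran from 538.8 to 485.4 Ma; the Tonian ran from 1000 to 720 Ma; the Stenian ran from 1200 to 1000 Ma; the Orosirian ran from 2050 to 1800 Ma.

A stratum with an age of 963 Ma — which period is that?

963 Ma lies between 1000 and 720 Ma, so it falls in the Tonian.

Tonian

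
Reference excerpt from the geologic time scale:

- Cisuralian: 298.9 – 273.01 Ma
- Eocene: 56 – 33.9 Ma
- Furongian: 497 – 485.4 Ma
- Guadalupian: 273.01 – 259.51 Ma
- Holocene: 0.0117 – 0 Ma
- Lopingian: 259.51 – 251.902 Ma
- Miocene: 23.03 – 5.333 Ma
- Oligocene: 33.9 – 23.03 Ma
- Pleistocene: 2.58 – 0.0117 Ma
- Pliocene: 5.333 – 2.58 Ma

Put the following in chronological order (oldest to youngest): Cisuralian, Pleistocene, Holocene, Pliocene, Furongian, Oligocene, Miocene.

Furongian, then Cisuralian, then Oligocene, then Miocene, then Pliocene, then Pleistocene, then Holocene

Read off each span (Ma): Cisuralian 298.9–273.01; Pleistocene 2.58–0.0117; Holocene 0.0117–0; Pliocene 5.333–2.58; Furongian 497–485.4; Oligocene 33.9–23.03; Miocene 23.03–5.333.
Larger Ma is older, so oldest→youngest is Furongian, Cisuralian, Oligocene, Miocene, Pliocene, Pleistocene, Holocene.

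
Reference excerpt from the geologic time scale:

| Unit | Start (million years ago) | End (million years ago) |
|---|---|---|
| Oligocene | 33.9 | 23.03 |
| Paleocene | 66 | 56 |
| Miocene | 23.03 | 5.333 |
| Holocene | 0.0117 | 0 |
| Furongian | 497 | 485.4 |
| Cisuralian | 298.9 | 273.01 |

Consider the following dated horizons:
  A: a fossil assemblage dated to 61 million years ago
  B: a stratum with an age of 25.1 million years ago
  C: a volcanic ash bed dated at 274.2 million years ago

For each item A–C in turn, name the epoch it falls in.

A: 61 Ma lies in 66–56 Ma, so Paleocene.
B: 25.1 Ma lies in 33.9–23.03 Ma, so Oligocene.
C: 274.2 Ma lies in 298.9–273.01 Ma, so Cisuralian.

A — Paleocene; B — Oligocene; C — Cisuralian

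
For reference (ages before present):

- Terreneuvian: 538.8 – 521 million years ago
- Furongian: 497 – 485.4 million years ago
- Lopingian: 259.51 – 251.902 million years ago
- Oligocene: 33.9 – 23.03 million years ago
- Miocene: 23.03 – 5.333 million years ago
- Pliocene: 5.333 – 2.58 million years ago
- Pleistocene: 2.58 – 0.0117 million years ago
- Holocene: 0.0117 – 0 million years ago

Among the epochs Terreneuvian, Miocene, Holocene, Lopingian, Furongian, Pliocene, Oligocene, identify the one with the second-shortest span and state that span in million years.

Start − end for each: Terreneuvian 538.8 − 521 = 17.8; Miocene 23.03 − 5.333 = 17.697; Holocene 0.0117 − 0 = 0.0117; Lopingian 259.51 − 251.902 = 7.608; Furongian 497 − 485.4 = 11.6; Pliocene 5.333 − 2.58 = 2.753; Oligocene 33.9 − 23.03 = 10.87.
Ranking these from shortest: Holocene < Pliocene < Lopingian < Oligocene < Furongian < Miocene < Terreneuvian.
Position 2 in that ranking is Pliocene, which lasted 2.753 Myr.

Pliocene, 2.753 million years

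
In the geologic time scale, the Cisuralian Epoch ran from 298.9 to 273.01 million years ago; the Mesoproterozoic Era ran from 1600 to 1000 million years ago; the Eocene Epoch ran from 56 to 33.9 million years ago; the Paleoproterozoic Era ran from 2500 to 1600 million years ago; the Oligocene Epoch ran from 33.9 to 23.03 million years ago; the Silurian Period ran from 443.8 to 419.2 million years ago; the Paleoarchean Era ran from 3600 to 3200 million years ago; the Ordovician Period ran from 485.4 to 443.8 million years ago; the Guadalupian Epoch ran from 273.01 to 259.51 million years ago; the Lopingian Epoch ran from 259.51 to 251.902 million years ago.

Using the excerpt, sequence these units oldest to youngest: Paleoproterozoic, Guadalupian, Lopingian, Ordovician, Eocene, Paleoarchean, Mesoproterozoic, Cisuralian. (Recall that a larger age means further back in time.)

Paleoarchean, then Paleoproterozoic, then Mesoproterozoic, then Ordovician, then Cisuralian, then Guadalupian, then Lopingian, then Eocene

Sorting by start age (descending Ma, since larger Ma = older): Paleoarchean began 3600, Paleoproterozoic began 2500, Mesoproterozoic began 1600, Ordovician began 485.4, Cisuralian began 298.9, Guadalupian began 273.01, Lopingian began 259.51, Eocene began 56.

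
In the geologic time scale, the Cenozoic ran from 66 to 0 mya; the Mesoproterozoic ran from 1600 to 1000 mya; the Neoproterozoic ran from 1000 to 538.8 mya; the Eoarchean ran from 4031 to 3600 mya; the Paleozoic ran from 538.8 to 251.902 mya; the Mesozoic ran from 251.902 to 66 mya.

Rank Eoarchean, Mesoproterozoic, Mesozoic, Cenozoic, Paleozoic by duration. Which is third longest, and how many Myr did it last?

Durations: Eoarchean 431; Mesoproterozoic 600; Mesozoic 185.902; Cenozoic 66; Paleozoic 286.898 Myr.
Sorted longest-first: Mesoproterozoic (600), Eoarchean (431), Paleozoic (286.898), Mesozoic (185.902), Cenozoic (66).
The third longest is Paleozoic at 286.898 Myr.

Paleozoic, 286.898 million years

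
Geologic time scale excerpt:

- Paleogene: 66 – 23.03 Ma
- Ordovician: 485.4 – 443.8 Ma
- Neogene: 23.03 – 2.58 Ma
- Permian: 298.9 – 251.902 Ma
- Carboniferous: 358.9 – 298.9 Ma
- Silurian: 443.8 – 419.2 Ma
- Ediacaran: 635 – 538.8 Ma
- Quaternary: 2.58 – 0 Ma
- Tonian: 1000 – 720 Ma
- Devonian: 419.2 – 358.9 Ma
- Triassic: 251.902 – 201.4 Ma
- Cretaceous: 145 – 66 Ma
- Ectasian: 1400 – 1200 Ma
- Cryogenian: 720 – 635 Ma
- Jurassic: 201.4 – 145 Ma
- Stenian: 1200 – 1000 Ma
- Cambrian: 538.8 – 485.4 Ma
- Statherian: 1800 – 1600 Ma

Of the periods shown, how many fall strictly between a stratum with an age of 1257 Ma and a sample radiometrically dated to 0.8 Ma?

The older date is 1257 Ma and the younger is 0.8 Ma.
Periods with start < 1257 and end > 0.8 Ma: Stenian (1200–1000), Tonian (1000–720), Cryogenian (720–635), Ediacaran (635–538.8), Cambrian (538.8–485.4), Ordovician (485.4–443.8), Silurian (443.8–419.2), Devonian (419.2–358.9), Carboniferous (358.9–298.9), Permian (298.9–251.902), Triassic (251.902–201.4), Jurassic (201.4–145), Cretaceous (145–66), Paleogene (66–23.03), Neogene (23.03–2.58).
That is 15 complete periods.

15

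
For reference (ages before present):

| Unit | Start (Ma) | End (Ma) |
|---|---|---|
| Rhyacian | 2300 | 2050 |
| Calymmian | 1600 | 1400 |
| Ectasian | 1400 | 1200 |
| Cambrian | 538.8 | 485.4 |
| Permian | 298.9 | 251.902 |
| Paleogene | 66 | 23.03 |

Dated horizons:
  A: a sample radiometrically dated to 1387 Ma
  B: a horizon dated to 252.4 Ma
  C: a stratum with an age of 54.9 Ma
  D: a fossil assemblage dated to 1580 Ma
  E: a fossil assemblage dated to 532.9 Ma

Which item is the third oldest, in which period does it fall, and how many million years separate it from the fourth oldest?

E, in the Cambrian; 280.5 million years to B

Larger Ma means older, so oldest first: D 1580 > A 1387 > E 532.9 > B 252.4 > C 54.9.
Counting 3 along gives E (532.9 Ma); the excerpt puts that inside the Cambrian, 538.8–485.4 Ma.
Next in line is B (252.4 Ma), and 532.9 − 252.4 = 280.5 Myr.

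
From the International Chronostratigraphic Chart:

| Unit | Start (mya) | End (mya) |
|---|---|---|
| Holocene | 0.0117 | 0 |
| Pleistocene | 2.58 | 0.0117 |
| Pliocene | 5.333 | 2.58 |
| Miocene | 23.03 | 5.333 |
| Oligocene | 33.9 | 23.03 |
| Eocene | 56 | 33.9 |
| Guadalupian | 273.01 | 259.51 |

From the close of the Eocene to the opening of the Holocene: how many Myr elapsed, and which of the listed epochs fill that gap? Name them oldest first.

33.8883 million years; Oligocene, Miocene, Pliocene, Pleistocene

End of Eocene = 33.9 Ma; start of Holocene = 0.0117 Ma.
Gap = 33.9 − 0.0117 = 33.8883 Myr.
Epochs wholly inside 33.9–0.0117 Ma: Oligocene (33.9–23.03), Miocene (23.03–5.333), Pliocene (5.333–2.58), Pleistocene (2.58–0.0117).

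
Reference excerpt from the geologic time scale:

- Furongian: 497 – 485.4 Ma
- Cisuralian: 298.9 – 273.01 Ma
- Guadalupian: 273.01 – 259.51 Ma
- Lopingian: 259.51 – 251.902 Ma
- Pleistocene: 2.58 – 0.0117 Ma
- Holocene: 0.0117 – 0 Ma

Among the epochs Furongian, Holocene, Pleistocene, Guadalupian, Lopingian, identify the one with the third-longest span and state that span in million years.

Durations: Furongian 11.6; Holocene 0.0117; Pleistocene 2.5683; Guadalupian 13.5; Lopingian 7.608 Myr.
Sorted longest-first: Guadalupian (13.5), Furongian (11.6), Lopingian (7.608), Pleistocene (2.5683), Holocene (0.0117).
The third longest is Lopingian at 7.608 Myr.

Lopingian, 7.608 million years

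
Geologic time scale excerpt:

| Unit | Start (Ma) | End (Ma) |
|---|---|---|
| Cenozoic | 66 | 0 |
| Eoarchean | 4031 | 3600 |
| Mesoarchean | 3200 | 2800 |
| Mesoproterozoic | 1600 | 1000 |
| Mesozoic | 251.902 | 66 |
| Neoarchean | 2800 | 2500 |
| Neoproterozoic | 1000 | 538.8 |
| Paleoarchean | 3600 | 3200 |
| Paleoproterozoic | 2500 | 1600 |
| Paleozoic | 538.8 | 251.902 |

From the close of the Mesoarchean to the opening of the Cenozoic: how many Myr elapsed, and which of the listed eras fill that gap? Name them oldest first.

End of Mesoarchean = 2800 Ma; start of Cenozoic = 66 Ma.
Gap = 2800 − 66 = 2734 Myr.
Eras wholly inside 2800–66 Ma: Neoarchean (2800–2500), Paleoproterozoic (2500–1600), Mesoproterozoic (1600–1000), Neoproterozoic (1000–538.8), Paleozoic (538.8–251.902), Mesozoic (251.902–66).

2734 million years; Neoarchean, Paleoproterozoic, Mesoproterozoic, Neoproterozoic, Paleozoic, Mesozoic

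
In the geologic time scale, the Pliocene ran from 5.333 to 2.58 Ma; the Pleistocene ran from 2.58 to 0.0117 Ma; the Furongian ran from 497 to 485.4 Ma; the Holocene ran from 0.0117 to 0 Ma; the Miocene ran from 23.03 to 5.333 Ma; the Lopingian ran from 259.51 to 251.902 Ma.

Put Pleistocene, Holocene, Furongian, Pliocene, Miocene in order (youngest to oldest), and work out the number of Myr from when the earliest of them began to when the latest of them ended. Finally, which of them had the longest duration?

From the excerpt: Pleistocene 2.58–0.0117; Holocene 0.0117–0; Furongian 497–485.4; Pliocene 5.333–2.58; Miocene 23.03–5.333 (Ma).
Larger Ma is earlier, so the oldest is Furongian and the youngest is Holocene; youngest to oldest: Holocene, Pleistocene, Pliocene, Miocene, Furongian.
Oldest start 497 minus youngest end 0 gives 497 Myr overall.
Individual lengths (start − end): Pleistocene 2.5683; Furongian 11.6; Holocene 0.0117; Pliocene 2.753; Miocene 17.697. The largest is Miocene at 17.697 Myr.

Holocene, Pleistocene, Pliocene, Miocene, Furongian; total span 497 Myr; longest is Miocene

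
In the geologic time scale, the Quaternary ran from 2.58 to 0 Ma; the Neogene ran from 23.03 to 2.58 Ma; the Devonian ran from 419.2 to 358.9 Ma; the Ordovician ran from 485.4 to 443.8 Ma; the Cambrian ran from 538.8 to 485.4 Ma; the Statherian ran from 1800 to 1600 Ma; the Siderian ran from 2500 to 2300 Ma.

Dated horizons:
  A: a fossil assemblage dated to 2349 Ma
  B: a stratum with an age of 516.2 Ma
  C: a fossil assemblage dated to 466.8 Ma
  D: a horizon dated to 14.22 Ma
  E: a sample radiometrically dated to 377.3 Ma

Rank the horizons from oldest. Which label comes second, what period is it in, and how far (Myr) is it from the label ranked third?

B, in the Cambrian; 49.4 million years to C

Larger Ma means older, so oldest first: A 2349 > B 516.2 > C 466.8 > E 377.3 > D 14.22.
Counting 2 along gives B (516.2 Ma); the excerpt puts that inside the Cambrian, 538.8–485.4 Ma.
Next in line is C (466.8 Ma), and 516.2 − 466.8 = 49.4 Myr.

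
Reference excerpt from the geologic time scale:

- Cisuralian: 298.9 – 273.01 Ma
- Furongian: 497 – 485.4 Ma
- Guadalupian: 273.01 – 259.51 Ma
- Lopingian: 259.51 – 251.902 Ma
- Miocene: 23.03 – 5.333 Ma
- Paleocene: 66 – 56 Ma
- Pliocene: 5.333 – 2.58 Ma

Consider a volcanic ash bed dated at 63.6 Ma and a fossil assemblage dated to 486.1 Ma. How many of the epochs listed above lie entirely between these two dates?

486.1 Ma sits inside the Furongian (497–485.4) and 63.6 Ma inside the Paleocene (66–56); neither of those is wholly between the two dates.
The listed epochs lying completely between them are Cisuralian, Guadalupian, Lopingian — 3 in all.

3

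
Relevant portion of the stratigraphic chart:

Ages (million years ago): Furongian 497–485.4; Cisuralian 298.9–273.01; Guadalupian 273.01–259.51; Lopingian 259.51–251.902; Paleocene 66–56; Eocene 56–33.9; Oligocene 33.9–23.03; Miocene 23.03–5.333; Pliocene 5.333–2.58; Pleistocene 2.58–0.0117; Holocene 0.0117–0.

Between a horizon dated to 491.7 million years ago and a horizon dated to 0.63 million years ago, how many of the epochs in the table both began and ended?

8

The older date is 491.7 Ma and the younger is 0.63 Ma.
Epochs with start < 491.7 and end > 0.63 Ma: Cisuralian (298.9–273.01), Guadalupian (273.01–259.51), Lopingian (259.51–251.902), Paleocene (66–56), Eocene (56–33.9), Oligocene (33.9–23.03), Miocene (23.03–5.333), Pliocene (5.333–2.58).
That is 8 complete epochs.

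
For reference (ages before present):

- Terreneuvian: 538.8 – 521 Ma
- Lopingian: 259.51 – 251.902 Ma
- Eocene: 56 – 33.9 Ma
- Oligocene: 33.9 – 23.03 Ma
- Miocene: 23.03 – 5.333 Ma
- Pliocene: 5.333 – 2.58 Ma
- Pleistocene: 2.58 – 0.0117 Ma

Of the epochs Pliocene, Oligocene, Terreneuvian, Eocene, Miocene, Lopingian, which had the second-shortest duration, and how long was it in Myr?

Lopingian, 7.608 million years

Start − end for each: Pliocene 5.333 − 2.58 = 2.753; Oligocene 33.9 − 23.03 = 10.87; Terreneuvian 538.8 − 521 = 17.8; Eocene 56 − 33.9 = 22.1; Miocene 23.03 − 5.333 = 17.697; Lopingian 259.51 − 251.902 = 7.608.
Ranking these from shortest: Pliocene < Lopingian < Oligocene < Miocene < Terreneuvian < Eocene.
Position 2 in that ranking is Lopingian, which lasted 7.608 Myr.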